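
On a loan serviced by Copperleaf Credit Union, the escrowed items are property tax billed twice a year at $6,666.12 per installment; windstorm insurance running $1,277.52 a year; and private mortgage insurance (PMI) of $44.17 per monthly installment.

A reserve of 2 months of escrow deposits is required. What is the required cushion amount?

Property tax: $6,666.12 × 2 = $13,332.24 annually
Windstorm insurance: $1,277.52 annually
Private mortgage insurance (PMI): $44.17 × 12 = $530.04 annually
Yearly total = $15,139.80
Per month = $15,139.80 / 12 = $1,261.65
Cushion = 2 × $1,261.65 = $2,523.30

$2,523.30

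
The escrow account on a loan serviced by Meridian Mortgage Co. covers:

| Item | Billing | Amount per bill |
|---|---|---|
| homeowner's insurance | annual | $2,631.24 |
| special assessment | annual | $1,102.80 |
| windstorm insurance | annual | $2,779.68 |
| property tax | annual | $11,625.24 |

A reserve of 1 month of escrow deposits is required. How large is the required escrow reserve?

$1,511.58

Homeowner's insurance = $2,631.24
Special assessment = $1,102.80
Windstorm insurance = $2,779.68
Property tax = $11,625.24
Total per year = $2,631.24 + $1,102.80 + $2,779.68 + $11,625.24 = $18,138.96
Monthly escrow = $18,138.96 ÷ 12 = $1,511.58
Required cushion = 1 × $1,511.58 = $1,511.58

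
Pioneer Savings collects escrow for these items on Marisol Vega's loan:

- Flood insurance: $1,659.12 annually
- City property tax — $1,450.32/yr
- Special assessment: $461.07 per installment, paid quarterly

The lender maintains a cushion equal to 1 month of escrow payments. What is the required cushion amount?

Flood insurance — $1,659.12 annually
City property tax — $1,450.32 annually
Special assessment — $461.07 × 4 = $1,844.28 annually
Total annual escrow = $4,953.72
Monthly escrow = $4,953.72 ÷ 12 = $412.81
Cushion = 1 × $412.81 = $412.81

$412.81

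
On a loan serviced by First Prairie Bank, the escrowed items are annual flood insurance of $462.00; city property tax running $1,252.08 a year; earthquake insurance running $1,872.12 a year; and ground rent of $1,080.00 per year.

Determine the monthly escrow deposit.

Flood insurance: $462.00 annually
City property tax: $1,252.08 annually
Earthquake insurance: $1,872.12 annually
Ground rent: $1,080.00 annually
Combined annual = $462.00 + $1,252.08 + $1,872.12 + $1,080.00 = $4,666.20
Per month = $4,666.20 ÷ 12 = $388.85

$388.85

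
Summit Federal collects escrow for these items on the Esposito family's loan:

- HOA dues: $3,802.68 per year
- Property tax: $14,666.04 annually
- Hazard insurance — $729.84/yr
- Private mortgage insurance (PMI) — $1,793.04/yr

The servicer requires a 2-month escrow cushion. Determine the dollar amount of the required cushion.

HOA dues = $3,802.68/yr
Property tax = $14,666.04/yr
Hazard insurance = $729.84/yr
Private mortgage insurance (PMI) = $1,793.04/yr
Total annual escrow = $3,802.68 + $14,666.04 + $729.84 + $1,793.04 = $20,991.60
Base monthly escrow = $20,991.60 / 12 = $1,749.30
Cushion = 2 × $1,749.30 = $3,498.60

$3,498.60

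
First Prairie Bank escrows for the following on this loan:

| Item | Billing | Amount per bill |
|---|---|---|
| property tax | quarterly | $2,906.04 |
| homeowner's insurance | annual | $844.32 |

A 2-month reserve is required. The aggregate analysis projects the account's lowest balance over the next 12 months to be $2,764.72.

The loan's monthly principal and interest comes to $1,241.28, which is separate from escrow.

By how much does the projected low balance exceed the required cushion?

Property tax — $2,906.04 × 4 = $11,624.16 per year
Homeowner's insurance — $844.32 per year
Annual escrow total = $12,468.48
Per month = $12,468.48 ÷ 12 = $1,039.04
Required reserve = 2 × $1,039.04 = $2,078.08
Surplus = $2,764.72 − $2,078.08 = $686.64

$686.64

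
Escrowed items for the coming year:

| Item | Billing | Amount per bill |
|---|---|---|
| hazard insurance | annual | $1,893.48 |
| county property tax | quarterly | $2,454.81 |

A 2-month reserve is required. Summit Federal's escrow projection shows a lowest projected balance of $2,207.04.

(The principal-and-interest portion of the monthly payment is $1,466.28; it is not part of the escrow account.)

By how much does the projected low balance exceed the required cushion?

Hazard insurance = $1,893.48/yr
County property tax = $2,454.81 × 4 = $9,819.24/yr
Total annual escrow = $1,893.48 + $9,819.24 = $11,712.72
Monthly = $11,712.72 ÷ 12 = $976.06
Required reserve = 2 × $976.06 = $1,952.12
Surplus = $2,207.04 − $1,952.12 = $254.92

$254.92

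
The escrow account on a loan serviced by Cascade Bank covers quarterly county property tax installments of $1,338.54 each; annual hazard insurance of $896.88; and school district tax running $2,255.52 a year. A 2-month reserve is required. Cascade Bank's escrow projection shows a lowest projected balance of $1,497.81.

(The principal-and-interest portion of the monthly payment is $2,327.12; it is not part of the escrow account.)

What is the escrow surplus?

$80.05

County property tax = $1,338.54 × 4 = $5,354.16
Hazard insurance = $896.88
School district tax = $2,255.52
Total annual escrow = $8,506.56
Per month = $8,506.56 / 12 = $708.88
Cushion = 2 × $708.88 = $1,417.76
Surplus = $1,497.81 − $1,417.76 = $80.05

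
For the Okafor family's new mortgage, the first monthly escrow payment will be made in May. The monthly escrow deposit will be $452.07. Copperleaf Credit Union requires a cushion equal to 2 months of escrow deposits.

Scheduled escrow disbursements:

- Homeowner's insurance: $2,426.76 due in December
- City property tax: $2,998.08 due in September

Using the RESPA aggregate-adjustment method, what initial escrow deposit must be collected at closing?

$2,712.42

Cushion = 2 × $452.07 = $904.14
Trial balance (start $0, +$452.07 each month, − disbursements):
  May: +$452.07 → $452.07
  Jun: +$452.07 → $904.14
  Jul: +$452.07 → $1,356.21
  Aug: +$452.07 → $1,808.28
  Sep: +$452.07 − $2,998.08 → -$737.73
  Oct: +$452.07 → -$285.66
  Nov: +$452.07 → $166.41
  Dec: +$452.07 − $2,426.76 → -$1,808.28
  Jan: +$452.07 → -$1,356.21
  Feb: +$452.07 → -$904.14
  Mar: +$452.07 → -$452.07
  Apr: +$452.07 → $0.00
Lowest trial balance = -$1,808.28 (Dec)
Initial deposit = cushion − low point = $904.14 − (-$1,808.28) = $2,712.42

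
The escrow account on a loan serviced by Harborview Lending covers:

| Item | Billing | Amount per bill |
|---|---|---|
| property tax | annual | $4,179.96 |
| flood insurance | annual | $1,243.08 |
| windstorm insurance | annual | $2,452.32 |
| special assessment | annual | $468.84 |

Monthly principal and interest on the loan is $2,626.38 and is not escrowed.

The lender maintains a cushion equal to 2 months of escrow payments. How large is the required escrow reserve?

$1,390.70

Property tax: $4,179.96/yr
Flood insurance: $1,243.08/yr
Windstorm insurance: $2,452.32/yr
Special assessment: $468.84/yr
Yearly total = $8,344.20
Per month = $8,344.20 / 12 = $695.35
Reserve = 2 × $695.35 = $1,390.70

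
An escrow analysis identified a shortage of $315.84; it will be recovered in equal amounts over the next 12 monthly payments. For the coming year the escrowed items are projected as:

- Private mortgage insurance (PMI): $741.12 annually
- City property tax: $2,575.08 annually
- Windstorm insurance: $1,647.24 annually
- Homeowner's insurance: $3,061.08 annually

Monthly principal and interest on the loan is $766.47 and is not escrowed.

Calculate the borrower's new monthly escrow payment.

$695.03

Private mortgage insurance (PMI): $741.12 annually
City property tax: $2,575.08 annually
Windstorm insurance: $1,647.24 annually
Homeowner's insurance: $3,061.08 annually
Total annual escrow = $8,024.52
Per month = $8,024.52 / 12 = $668.71
Shortage spread = $315.84 / 12 = $26.32/mo
Adjusted monthly = $668.71 + $26.32 = $695.03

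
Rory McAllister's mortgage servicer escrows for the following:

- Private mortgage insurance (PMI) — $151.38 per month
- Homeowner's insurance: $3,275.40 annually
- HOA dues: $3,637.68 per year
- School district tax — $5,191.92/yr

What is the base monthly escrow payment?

Private mortgage insurance (PMI): $151.38 × 12 = $1,816.56/yr
Homeowner's insurance: $3,275.40/yr
HOA dues: $3,637.68/yr
School district tax: $5,191.92/yr
Total per year = $1,816.56 + $3,275.40 + $3,637.68 + $5,191.92 = $13,921.56
Base monthly escrow = $13,921.56 / 12 = $1,160.13

$1,160.13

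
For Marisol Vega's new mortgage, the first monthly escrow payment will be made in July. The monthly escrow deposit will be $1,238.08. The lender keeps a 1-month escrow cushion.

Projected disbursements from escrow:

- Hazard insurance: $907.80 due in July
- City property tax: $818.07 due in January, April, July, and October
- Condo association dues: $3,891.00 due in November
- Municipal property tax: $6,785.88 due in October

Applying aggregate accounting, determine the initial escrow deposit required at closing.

$8,268.50

Cushion = 1 × $1,238.08 = $1,238.08
Trial balance (start $0, +$1,238.08 each month, − disbursements):
  Jul: +$1,238.08 − $1,725.87 → -$487.79
  Aug: +$1,238.08 → $750.29
  Sep: +$1,238.08 → $1,988.37
  Oct: +$1,238.08 − $7,603.95 → -$4,377.50
  Nov: +$1,238.08 − $3,891.00 → -$7,030.42
  Dec: +$1,238.08 → -$5,792.34
  Jan: +$1,238.08 − $818.07 → -$5,372.33
  Feb: +$1,238.08 → -$4,134.25
  Mar: +$1,238.08 → -$2,896.17
  Apr: +$1,238.08 − $818.07 → -$2,476.16
  May: +$1,238.08 → -$1,238.08
  Jun: +$1,238.08 → $0.00
Lowest trial balance = -$7,030.42 (Nov)
Initial deposit = cushion − low point = $1,238.08 − (-$7,030.42) = $8,268.50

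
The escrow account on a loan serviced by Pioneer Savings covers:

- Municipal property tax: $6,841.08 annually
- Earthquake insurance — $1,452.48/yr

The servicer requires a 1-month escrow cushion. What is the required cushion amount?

Municipal property tax — $6,841.08 per year
Earthquake insurance — $1,452.48 per year
Yearly total = $8,293.56
Monthly = $8,293.56 ÷ 12 = $691.13
Reserve = 1 × $691.13 = $691.13

$691.13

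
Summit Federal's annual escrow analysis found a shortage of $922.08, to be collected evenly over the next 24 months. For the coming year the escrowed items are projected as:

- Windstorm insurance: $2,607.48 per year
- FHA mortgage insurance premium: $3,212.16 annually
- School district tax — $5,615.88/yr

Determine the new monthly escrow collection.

Windstorm insurance: $2,607.48/yr
FHA mortgage insurance premium: $3,212.16/yr
School district tax: $5,615.88/yr
Total annual escrow = $11,435.52
Monthly escrow = $11,435.52 / 12 = $952.96
Shortage spread = $922.08 ÷ 24 = $38.42/mo
New monthly escrow = $952.96 + $38.42 = $991.38

$991.38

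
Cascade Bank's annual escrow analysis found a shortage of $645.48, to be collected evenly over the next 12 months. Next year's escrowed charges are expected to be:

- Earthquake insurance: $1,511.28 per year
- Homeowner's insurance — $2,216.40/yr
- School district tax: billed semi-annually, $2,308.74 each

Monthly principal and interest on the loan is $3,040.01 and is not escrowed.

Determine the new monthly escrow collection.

$749.22

Earthquake insurance: $1,511.28
Homeowner's insurance: $2,216.40
School district tax: $2,308.74 × 2 = $4,617.48
Combined annual = $1,511.28 + $2,216.40 + $4,617.48 = $8,345.16
Per month = $8,345.16 ÷ 12 = $695.43
Shortage spread = $645.48 ÷ 12 = $53.79/mo
Adjusted monthly = $695.43 + $53.79 = $749.22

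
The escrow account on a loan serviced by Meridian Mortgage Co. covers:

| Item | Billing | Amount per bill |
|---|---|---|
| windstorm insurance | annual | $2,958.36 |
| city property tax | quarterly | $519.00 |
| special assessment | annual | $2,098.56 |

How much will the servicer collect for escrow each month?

$594.41

Windstorm insurance — $2,958.36 annually
City property tax — $519.00 × 4 = $2,076.00 annually
Special assessment — $2,098.56 annually
Yearly total = $2,958.36 + $2,076.00 + $2,098.56 = $7,132.92
Base monthly escrow = $7,132.92 / 12 = $594.41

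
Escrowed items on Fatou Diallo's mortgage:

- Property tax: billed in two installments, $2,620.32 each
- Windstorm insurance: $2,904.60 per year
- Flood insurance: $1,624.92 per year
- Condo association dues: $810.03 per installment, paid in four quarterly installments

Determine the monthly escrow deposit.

$1,084.19

Property tax — $2,620.32 × 2 = $5,240.64 per year
Windstorm insurance — $2,904.60 per year
Flood insurance — $1,624.92 per year
Condo association dues — $810.03 × 4 = $3,240.12 per year
Combined annual = $5,240.64 + $2,904.60 + $1,624.92 + $3,240.12 = $13,010.28
Monthly = $13,010.28 / 12 = $1,084.19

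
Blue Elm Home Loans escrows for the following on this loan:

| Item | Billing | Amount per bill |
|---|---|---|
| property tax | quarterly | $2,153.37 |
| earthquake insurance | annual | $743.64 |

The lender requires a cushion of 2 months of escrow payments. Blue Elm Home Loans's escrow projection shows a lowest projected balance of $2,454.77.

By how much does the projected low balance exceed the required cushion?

$895.25

Property tax: $2,153.37 × 4 = $8,613.48 per year
Earthquake insurance: $743.64 per year
Total per year = $8,613.48 + $743.64 = $9,357.12
Monthly = $9,357.12 / 12 = $779.76
Cushion = 2 × $779.76 = $1,559.52
Excess over cushion: $2,454.77 − $1,559.52 = $895.25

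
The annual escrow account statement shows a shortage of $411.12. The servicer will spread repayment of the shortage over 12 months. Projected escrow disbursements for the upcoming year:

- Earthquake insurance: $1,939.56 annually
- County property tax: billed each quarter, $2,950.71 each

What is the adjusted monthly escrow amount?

$1,179.46

Earthquake insurance = $1,939.56
County property tax = $2,950.71 × 4 = $11,802.84
Total per year = $1,939.56 + $11,802.84 = $13,742.40
Base monthly escrow = $13,742.40 ÷ 12 = $1,145.20
Monthly shortage recovery: $411.12 ÷ 12 = $34.26
Adjusted monthly = $1,145.20 + $34.26 = $1,179.46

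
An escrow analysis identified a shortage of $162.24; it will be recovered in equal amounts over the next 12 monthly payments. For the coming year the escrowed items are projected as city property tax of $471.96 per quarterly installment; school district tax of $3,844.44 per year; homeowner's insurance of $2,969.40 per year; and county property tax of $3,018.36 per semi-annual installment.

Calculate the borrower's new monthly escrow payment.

$1,241.72

City property tax = $471.96 × 4 = $1,887.84/yr
School district tax = $3,844.44/yr
Homeowner's insurance = $2,969.40/yr
County property tax = $3,018.36 × 2 = $6,036.72/yr
Yearly total = $1,887.84 + $3,844.44 + $2,969.40 + $6,036.72 = $14,738.40
Monthly escrow = $14,738.40 ÷ 12 = $1,228.20
Shortage per month = $162.24 / 12 = $13.52
New monthly escrow = $1,228.20 + $13.52 = $1,241.72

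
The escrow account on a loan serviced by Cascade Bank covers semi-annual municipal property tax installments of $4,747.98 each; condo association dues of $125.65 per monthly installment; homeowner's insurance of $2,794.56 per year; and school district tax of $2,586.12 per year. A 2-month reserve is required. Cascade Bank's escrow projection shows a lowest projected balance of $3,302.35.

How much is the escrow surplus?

$571.61

Municipal property tax: $4,747.98 × 2 = $9,495.96 per year
Condo association dues: $125.65 × 12 = $1,507.80 per year
Homeowner's insurance: $2,794.56 per year
School district tax: $2,586.12 per year
Total annual escrow = $9,495.96 + $1,507.80 + $2,794.56 + $2,586.12 = $16,384.44
Monthly = $16,384.44 / 12 = $1,365.37
Required cushion = 2 × $1,365.37 = $2,730.74
Excess over cushion: $3,302.35 − $2,730.74 = $571.61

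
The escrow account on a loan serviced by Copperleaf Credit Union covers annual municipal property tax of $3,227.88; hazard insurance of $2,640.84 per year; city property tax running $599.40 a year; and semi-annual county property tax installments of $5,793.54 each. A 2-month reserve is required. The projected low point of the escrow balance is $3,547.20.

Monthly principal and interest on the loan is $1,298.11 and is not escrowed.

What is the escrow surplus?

Municipal property tax = $3,227.88
Hazard insurance = $2,640.84
City property tax = $599.40
County property tax = $5,793.54 × 2 = $11,587.08
Total annual escrow = $3,227.88 + $2,640.84 + $599.40 + $11,587.08 = $18,055.20
Base monthly escrow = $18,055.20 ÷ 12 = $1,504.60
Required reserve = 2 × $1,504.60 = $3,009.20
Excess over cushion: $3,547.20 − $3,009.20 = $538.00

$538.00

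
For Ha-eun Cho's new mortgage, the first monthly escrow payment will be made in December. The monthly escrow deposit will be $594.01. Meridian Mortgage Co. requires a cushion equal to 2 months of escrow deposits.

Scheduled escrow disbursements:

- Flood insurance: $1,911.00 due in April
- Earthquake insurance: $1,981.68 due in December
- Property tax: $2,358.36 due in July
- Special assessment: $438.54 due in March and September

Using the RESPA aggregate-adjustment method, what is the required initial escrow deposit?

$3,125.52

Cushion = 2 × $594.01 = $1,188.02
Trial balance (start $0, +$594.01 each month, − disbursements):
  Dec: +$594.01 − $1,981.68 → -$1,387.67
  Jan: +$594.01 → -$793.66
  Feb: +$594.01 → -$199.65
  Mar: +$594.01 − $438.54 → -$44.18
  Apr: +$594.01 − $1,911.00 → -$1,361.17
  May: +$594.01 → -$767.16
  Jun: +$594.01 → -$173.15
  Jul: +$594.01 − $2,358.36 → -$1,937.50
  Aug: +$594.01 → -$1,343.49
  Sep: +$594.01 − $438.54 → -$1,188.02
  Oct: +$594.01 → -$594.01
  Nov: +$594.01 → $0.00
Lowest trial balance = -$1,937.50 (Jul)
Initial deposit = cushion − low point = $1,188.02 − (-$1,937.50) = $3,125.52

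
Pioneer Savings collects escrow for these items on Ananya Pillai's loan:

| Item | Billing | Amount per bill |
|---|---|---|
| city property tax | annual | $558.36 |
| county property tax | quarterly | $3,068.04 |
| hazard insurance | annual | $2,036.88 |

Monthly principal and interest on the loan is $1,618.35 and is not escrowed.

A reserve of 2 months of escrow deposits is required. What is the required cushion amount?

$2,477.90

City property tax — $558.36/yr
County property tax — $3,068.04 × 4 = $12,272.16/yr
Hazard insurance — $2,036.88/yr
Annual escrow total = $14,867.40
Monthly escrow = $14,867.40 / 12 = $1,238.95
Required cushion = 2 × $1,238.95 = $2,477.90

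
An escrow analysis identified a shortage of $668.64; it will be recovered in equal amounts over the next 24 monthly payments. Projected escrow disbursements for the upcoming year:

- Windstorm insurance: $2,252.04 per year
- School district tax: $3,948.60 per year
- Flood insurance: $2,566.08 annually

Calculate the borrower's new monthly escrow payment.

$758.42

Windstorm insurance: $2,252.04/yr
School district tax: $3,948.60/yr
Flood insurance: $2,566.08/yr
Total per year = $2,252.04 + $3,948.60 + $2,566.08 = $8,766.72
Monthly escrow = $8,766.72 / 12 = $730.56
Monthly shortage recovery: $668.64 ÷ 24 = $27.86
Adjusted monthly = $730.56 + $27.86 = $758.42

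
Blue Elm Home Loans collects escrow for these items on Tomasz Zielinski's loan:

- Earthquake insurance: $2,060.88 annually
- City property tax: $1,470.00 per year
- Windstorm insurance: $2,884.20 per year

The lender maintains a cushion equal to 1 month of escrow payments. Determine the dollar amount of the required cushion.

$534.59

Earthquake insurance — $2,060.88 per year
City property tax — $1,470.00 per year
Windstorm insurance — $2,884.20 per year
Combined annual = $2,060.88 + $1,470.00 + $2,884.20 = $6,415.08
Per month = $6,415.08 ÷ 12 = $534.59
Cushion = 1 × $534.59 = $534.59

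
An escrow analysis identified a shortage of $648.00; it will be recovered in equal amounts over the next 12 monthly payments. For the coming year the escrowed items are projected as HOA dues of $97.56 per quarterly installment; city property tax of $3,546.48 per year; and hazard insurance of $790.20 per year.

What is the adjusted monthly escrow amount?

HOA dues = $97.56 × 4 = $390.24
City property tax = $3,546.48
Hazard insurance = $790.20
Yearly total = $390.24 + $3,546.48 + $790.20 = $4,726.92
Monthly escrow = $4,726.92 ÷ 12 = $393.91
Shortage spread = $648.00 ÷ 12 = $54.00/mo
New monthly escrow = $393.91 + $54.00 = $447.91

$447.91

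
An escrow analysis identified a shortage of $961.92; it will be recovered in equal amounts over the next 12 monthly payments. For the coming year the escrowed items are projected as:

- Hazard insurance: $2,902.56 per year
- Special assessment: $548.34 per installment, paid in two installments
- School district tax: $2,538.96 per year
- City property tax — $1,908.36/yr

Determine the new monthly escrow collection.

Hazard insurance = $2,902.56
Special assessment = $548.34 × 2 = $1,096.68
School district tax = $2,538.96
City property tax = $1,908.36
Annual escrow total = $8,446.56
Base monthly escrow = $8,446.56 / 12 = $703.88
Shortage per month = $961.92 ÷ 12 = $80.16
Adjusted monthly = $703.88 + $80.16 = $784.04

$784.04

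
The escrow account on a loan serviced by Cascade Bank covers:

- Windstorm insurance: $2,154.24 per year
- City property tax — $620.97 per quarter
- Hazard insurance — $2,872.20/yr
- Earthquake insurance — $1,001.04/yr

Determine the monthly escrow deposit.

$709.28

Windstorm insurance — $2,154.24
City property tax — $620.97 × 4 = $2,483.88
Hazard insurance — $2,872.20
Earthquake insurance — $1,001.04
Total per year = $2,154.24 + $2,483.88 + $2,872.20 + $1,001.04 = $8,511.36
Monthly = $8,511.36 ÷ 12 = $709.28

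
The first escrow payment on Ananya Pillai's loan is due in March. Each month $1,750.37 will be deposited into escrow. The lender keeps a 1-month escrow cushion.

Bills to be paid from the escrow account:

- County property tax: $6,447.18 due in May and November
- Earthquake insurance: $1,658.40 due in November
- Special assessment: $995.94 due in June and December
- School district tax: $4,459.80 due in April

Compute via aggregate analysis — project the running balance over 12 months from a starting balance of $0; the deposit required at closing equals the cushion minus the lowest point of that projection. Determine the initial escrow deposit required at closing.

Cushion = 1 × $1,750.37 = $1,750.37
Trial balance (start $0, +$1,750.37 each month, − disbursements):
  Mar: +$1,750.37 → $1,750.37
  Apr: +$1,750.37 − $4,459.80 → -$959.06
  May: +$1,750.37 − $6,447.18 → -$5,655.87
  Jun: +$1,750.37 − $995.94 → -$4,901.44
  Jul: +$1,750.37 → -$3,151.07
  Aug: +$1,750.37 → -$1,400.70
  Sep: +$1,750.37 → $349.67
  Oct: +$1,750.37 → $2,100.04
  Nov: +$1,750.37 − $8,105.58 → -$4,255.17
  Dec: +$1,750.37 − $995.94 → -$3,500.74
  Jan: +$1,750.37 → -$1,750.37
  Feb: +$1,750.37 → $0.00
Lowest trial balance = -$5,655.87 (May)
Initial deposit = cushion − low point = $1,750.37 − (-$5,655.87) = $7,406.24

$7,406.24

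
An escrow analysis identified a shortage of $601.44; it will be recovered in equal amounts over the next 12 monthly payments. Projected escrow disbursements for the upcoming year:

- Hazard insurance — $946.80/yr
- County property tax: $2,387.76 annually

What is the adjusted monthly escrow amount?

Hazard insurance = $946.80 per year
County property tax = $2,387.76 per year
Combined annual = $946.80 + $2,387.76 = $3,334.56
Monthly = $3,334.56 ÷ 12 = $277.88
Shortage spread = $601.44 / 12 = $50.12/mo
New monthly escrow = $277.88 + $50.12 = $328.00

$328.00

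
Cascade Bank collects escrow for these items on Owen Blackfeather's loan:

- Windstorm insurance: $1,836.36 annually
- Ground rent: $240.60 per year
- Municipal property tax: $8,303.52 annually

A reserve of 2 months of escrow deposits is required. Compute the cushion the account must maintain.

$1,730.08

Windstorm insurance — $1,836.36 per year
Ground rent — $240.60 per year
Municipal property tax — $8,303.52 per year
Total annual escrow = $10,380.48
Per month = $10,380.48 / 12 = $865.04
Cushion = 2 × $865.04 = $1,730.08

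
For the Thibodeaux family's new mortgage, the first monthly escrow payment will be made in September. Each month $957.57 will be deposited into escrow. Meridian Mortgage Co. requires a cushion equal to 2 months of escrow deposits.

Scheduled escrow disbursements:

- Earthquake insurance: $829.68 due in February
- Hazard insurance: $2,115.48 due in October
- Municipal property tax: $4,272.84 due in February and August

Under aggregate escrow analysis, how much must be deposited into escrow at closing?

Cushion = 2 × $957.57 = $1,915.14
Trial balance (start $0, +$957.57 each month, − disbursements):
  Sep: +$957.57 → $957.57
  Oct: +$957.57 − $2,115.48 → -$200.34
  Nov: +$957.57 → $757.23
  Dec: +$957.57 → $1,714.80
  Jan: +$957.57 → $2,672.37
  Feb: +$957.57 − $5,102.52 → -$1,472.58
  Mar: +$957.57 → -$515.01
  Apr: +$957.57 → $442.56
  May: +$957.57 → $1,400.13
  Jun: +$957.57 → $2,357.70
  Jul: +$957.57 → $3,315.27
  Aug: +$957.57 − $4,272.84 → $0.00
Lowest trial balance = -$1,472.58 (Feb)
Initial deposit = cushion − low point = $1,915.14 − (-$1,472.58) = $3,387.72

$3,387.72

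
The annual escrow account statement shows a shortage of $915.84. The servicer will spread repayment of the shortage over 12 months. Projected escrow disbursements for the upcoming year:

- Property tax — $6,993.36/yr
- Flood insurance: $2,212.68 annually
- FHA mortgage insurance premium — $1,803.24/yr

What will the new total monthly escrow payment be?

Property tax: $6,993.36 per year
Flood insurance: $2,212.68 per year
FHA mortgage insurance premium: $1,803.24 per year
Total per year = $11,009.28
Base monthly escrow = $11,009.28 / 12 = $917.44
Monthly shortage recovery: $915.84 ÷ 12 = $76.32
Adjusted monthly = $917.44 + $76.32 = $993.76

$993.76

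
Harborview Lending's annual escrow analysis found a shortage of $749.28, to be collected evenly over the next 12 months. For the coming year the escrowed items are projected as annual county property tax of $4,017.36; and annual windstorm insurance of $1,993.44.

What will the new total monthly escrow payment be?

County property tax = $4,017.36 annually
Windstorm insurance = $1,993.44 annually
Annual escrow total = $6,010.80
Monthly = $6,010.80 ÷ 12 = $500.90
Monthly shortage recovery: $749.28 / 12 = $62.44
Adjusted monthly = $500.90 + $62.44 = $563.34

$563.34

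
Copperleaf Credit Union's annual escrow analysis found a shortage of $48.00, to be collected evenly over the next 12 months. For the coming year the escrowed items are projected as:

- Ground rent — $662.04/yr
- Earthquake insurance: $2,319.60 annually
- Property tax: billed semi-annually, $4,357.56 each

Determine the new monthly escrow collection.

$978.73

Ground rent — $662.04/yr
Earthquake insurance — $2,319.60/yr
Property tax — $4,357.56 × 2 = $8,715.12/yr
Yearly total = $11,696.76
Monthly = $11,696.76 ÷ 12 = $974.73
Shortage per month = $48.00 ÷ 12 = $4.00
New monthly escrow = $974.73 + $4.00 = $978.73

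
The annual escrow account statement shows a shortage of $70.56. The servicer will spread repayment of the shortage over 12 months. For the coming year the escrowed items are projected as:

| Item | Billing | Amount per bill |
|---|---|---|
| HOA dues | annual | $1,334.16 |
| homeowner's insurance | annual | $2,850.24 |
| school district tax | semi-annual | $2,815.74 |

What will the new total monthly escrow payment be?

$823.87

HOA dues: $1,334.16 annually
Homeowner's insurance: $2,850.24 annually
School district tax: $2,815.74 × 2 = $5,631.48 annually
Total annual escrow = $1,334.16 + $2,850.24 + $5,631.48 = $9,815.88
Per month = $9,815.88 ÷ 12 = $817.99
Shortage spread = $70.56 / 12 = $5.88/mo
New monthly escrow = $817.99 + $5.88 = $823.87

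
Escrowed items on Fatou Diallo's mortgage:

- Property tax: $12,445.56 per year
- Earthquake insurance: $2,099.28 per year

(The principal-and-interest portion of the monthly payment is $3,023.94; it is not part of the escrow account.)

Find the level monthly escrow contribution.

Property tax — $12,445.56 per year
Earthquake insurance — $2,099.28 per year
Yearly total = $14,544.84
Monthly = $14,544.84 ÷ 12 = $1,212.07

$1,212.07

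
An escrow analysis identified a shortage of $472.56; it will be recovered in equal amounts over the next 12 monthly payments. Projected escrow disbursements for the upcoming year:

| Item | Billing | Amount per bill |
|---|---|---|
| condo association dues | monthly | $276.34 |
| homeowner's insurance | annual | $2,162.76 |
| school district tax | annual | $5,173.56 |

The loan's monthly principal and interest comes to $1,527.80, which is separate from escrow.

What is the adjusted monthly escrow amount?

$927.08

Condo association dues = $276.34 × 12 = $3,316.08
Homeowner's insurance = $2,162.76
School district tax = $5,173.56
Yearly total = $10,652.40
Monthly escrow = $10,652.40 ÷ 12 = $887.70
Monthly shortage recovery: $472.56 / 12 = $39.38
New monthly escrow = $887.70 + $39.38 = $927.08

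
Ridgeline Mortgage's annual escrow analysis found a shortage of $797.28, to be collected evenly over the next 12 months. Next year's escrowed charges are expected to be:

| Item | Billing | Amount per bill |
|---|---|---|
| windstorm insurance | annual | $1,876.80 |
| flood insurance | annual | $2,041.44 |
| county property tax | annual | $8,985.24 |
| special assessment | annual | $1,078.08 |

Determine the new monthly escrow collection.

Windstorm insurance — $1,876.80/yr
Flood insurance — $2,041.44/yr
County property tax — $8,985.24/yr
Special assessment — $1,078.08/yr
Total per year = $1,876.80 + $2,041.44 + $8,985.24 + $1,078.08 = $13,981.56
Base monthly escrow = $13,981.56 / 12 = $1,165.13
Shortage spread = $797.28 ÷ 12 = $66.44/mo
Adjusted monthly = $1,165.13 + $66.44 = $1,231.57

$1,231.57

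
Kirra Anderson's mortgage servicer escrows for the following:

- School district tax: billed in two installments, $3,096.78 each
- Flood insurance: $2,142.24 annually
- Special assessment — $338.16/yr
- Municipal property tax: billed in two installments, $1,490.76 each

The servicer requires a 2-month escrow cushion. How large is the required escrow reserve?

School district tax = $3,096.78 × 2 = $6,193.56 per year
Flood insurance = $2,142.24 per year
Special assessment = $338.16 per year
Municipal property tax = $1,490.76 × 2 = $2,981.52 per year
Combined annual = $6,193.56 + $2,142.24 + $338.16 + $2,981.52 = $11,655.48
Monthly escrow = $11,655.48 / 12 = $971.29
Cushion = 2 × $971.29 = $1,942.58

$1,942.58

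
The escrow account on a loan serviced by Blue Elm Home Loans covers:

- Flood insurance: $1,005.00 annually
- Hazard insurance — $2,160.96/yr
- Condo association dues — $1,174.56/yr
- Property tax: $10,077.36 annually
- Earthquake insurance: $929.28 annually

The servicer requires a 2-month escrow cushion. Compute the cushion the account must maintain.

$2,557.86

Flood insurance: $1,005.00 per year
Hazard insurance: $2,160.96 per year
Condo association dues: $1,174.56 per year
Property tax: $10,077.36 per year
Earthquake insurance: $929.28 per year
Yearly total = $1,005.00 + $2,160.96 + $1,174.56 + $10,077.36 + $929.28 = $15,347.16
Monthly = $15,347.16 ÷ 12 = $1,278.93
Cushion = 2 × $1,278.93 = $2,557.86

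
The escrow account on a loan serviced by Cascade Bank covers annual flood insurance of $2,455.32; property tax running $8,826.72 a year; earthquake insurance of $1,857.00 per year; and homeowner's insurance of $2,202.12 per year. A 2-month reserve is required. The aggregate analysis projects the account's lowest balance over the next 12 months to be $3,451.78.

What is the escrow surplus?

Flood insurance — $2,455.32 annually
Property tax — $8,826.72 annually
Earthquake insurance — $1,857.00 annually
Homeowner's insurance — $2,202.12 annually
Combined annual = $15,341.16
Monthly escrow = $15,341.16 ÷ 12 = $1,278.43
Required reserve = 2 × $1,278.43 = $2,556.86
Surplus = $3,451.78 − $2,556.86 = $894.92

$894.92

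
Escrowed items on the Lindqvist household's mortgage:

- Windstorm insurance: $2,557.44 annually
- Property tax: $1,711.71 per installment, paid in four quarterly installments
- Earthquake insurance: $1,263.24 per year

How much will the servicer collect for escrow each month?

$888.96

Windstorm insurance = $2,557.44
Property tax = $1,711.71 × 4 = $6,846.84
Earthquake insurance = $1,263.24
Yearly total = $10,667.52
Monthly = $10,667.52 / 12 = $888.96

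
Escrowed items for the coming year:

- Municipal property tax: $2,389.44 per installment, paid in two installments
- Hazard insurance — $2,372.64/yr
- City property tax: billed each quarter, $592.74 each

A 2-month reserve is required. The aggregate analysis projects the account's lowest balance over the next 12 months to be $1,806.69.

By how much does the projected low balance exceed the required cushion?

$219.61

Municipal property tax = $2,389.44 × 2 = $4,778.88/yr
Hazard insurance = $2,372.64/yr
City property tax = $592.74 × 4 = $2,370.96/yr
Annual escrow total = $9,522.48
Base monthly escrow = $9,522.48 ÷ 12 = $793.54
Cushion = 2 × $793.54 = $1,587.08
Excess over cushion: $1,806.69 − $1,587.08 = $219.61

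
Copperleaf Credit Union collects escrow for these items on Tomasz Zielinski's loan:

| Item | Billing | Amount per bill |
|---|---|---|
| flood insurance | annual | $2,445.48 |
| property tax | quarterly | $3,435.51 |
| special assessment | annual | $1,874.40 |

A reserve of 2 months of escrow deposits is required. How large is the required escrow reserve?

Flood insurance = $2,445.48 annually
Property tax = $3,435.51 × 4 = $13,742.04 annually
Special assessment = $1,874.40 annually
Total annual escrow = $18,061.92
Per month = $18,061.92 ÷ 12 = $1,505.16
Required cushion = 2 × $1,505.16 = $3,010.32

$3,010.32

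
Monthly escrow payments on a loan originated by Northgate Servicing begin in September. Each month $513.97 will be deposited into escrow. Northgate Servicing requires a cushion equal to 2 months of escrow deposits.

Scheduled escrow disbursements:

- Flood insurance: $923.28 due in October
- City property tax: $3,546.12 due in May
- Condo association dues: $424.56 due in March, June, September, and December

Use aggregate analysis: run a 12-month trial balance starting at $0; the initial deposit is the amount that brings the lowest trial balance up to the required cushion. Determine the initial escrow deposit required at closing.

Cushion = 2 × $513.97 = $1,027.94
Trial balance (start $0, +$513.97 each month, − disbursements):
  Sep: +$513.97 − $424.56 → $89.41
  Oct: +$513.97 − $923.28 → -$319.90
  Nov: +$513.97 → $194.07
  Dec: +$513.97 − $424.56 → $283.48
  Jan: +$513.97 → $797.45
  Feb: +$513.97 → $1,311.42
  Mar: +$513.97 − $424.56 → $1,400.83
  Apr: +$513.97 → $1,914.80
  May: +$513.97 − $3,546.12 → -$1,117.35
  Jun: +$513.97 − $424.56 → -$1,027.94
  Jul: +$513.97 → -$513.97
  Aug: +$513.97 → $0.00
Lowest trial balance = -$1,117.35 (May)
Initial deposit = cushion − low point = $1,027.94 − (-$1,117.35) = $2,145.29

$2,145.29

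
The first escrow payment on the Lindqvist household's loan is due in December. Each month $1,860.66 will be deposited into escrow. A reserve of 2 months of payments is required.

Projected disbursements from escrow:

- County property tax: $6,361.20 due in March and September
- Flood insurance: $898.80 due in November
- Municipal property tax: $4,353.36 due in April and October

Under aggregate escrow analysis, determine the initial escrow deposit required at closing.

$5,132.58

Cushion = 2 × $1,860.66 = $3,721.32
Trial balance (start $0, +$1,860.66 each month, − disbursements):
  Dec: +$1,860.66 → $1,860.66
  Jan: +$1,860.66 → $3,721.32
  Feb: +$1,860.66 → $5,581.98
  Mar: +$1,860.66 − $6,361.20 → $1,081.44
  Apr: +$1,860.66 − $4,353.36 → -$1,411.26
  May: +$1,860.66 → $449.40
  Jun: +$1,860.66 → $2,310.06
  Jul: +$1,860.66 → $4,170.72
  Aug: +$1,860.66 → $6,031.38
  Sep: +$1,860.66 − $6,361.20 → $1,530.84
  Oct: +$1,860.66 − $4,353.36 → -$961.86
  Nov: +$1,860.66 − $898.80 → $0.00
Lowest trial balance = -$1,411.26 (Apr)
Initial deposit = cushion − low point = $3,721.32 − (-$1,411.26) = $5,132.58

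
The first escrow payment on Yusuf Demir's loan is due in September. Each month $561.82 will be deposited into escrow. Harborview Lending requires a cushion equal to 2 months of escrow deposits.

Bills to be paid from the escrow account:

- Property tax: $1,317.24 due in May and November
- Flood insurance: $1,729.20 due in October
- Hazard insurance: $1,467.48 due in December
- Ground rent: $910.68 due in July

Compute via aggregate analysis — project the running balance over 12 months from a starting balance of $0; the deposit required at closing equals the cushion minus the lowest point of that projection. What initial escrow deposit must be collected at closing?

$3,390.28

Cushion = 2 × $561.82 = $1,123.64
Trial balance (start $0, +$561.82 each month, − disbursements):
  Sep: +$561.82 → $561.82
  Oct: +$561.82 − $1,729.20 → -$605.56
  Nov: +$561.82 − $1,317.24 → -$1,360.98
  Dec: +$561.82 − $1,467.48 → -$2,266.64
  Jan: +$561.82 → -$1,704.82
  Feb: +$561.82 → -$1,143.00
  Mar: +$561.82 → -$581.18
  Apr: +$561.82 → -$19.36
  May: +$561.82 − $1,317.24 → -$774.78
  Jun: +$561.82 → -$212.96
  Jul: +$561.82 − $910.68 → -$561.82
  Aug: +$561.82 → $0.00
Lowest trial balance = -$2,266.64 (Dec)
Initial deposit = cushion − low point = $1,123.64 − (-$2,266.64) = $3,390.28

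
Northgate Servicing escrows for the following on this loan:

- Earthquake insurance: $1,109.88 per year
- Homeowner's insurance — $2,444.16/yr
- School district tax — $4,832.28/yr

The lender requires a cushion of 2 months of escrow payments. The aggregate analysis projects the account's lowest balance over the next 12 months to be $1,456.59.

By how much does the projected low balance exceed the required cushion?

Earthquake insurance — $1,109.88/yr
Homeowner's insurance — $2,444.16/yr
School district tax — $4,832.28/yr
Yearly total = $1,109.88 + $2,444.16 + $4,832.28 = $8,386.32
Base monthly escrow = $8,386.32 / 12 = $698.86
Required reserve = 2 × $698.86 = $1,397.72
Excess over cushion: $1,456.59 − $1,397.72 = $58.87

$58.87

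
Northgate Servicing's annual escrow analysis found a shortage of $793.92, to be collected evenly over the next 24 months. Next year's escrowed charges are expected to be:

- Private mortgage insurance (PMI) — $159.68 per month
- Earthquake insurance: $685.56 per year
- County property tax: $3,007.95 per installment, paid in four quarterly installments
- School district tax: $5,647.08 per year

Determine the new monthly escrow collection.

Private mortgage insurance (PMI) = $159.68 × 12 = $1,916.16/yr
Earthquake insurance = $685.56/yr
County property tax = $3,007.95 × 4 = $12,031.80/yr
School district tax = $5,647.08/yr
Total annual escrow = $1,916.16 + $685.56 + $12,031.80 + $5,647.08 = $20,280.60
Per month = $20,280.60 ÷ 12 = $1,690.05
Shortage spread = $793.92 ÷ 24 = $33.08/mo
Adjusted monthly = $1,690.05 + $33.08 = $1,723.13

$1,723.13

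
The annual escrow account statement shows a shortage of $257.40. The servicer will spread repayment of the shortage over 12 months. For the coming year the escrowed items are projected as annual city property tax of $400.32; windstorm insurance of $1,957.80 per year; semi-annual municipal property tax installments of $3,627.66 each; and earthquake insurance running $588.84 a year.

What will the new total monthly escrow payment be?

City property tax = $400.32 per year
Windstorm insurance = $1,957.80 per year
Municipal property tax = $3,627.66 × 2 = $7,255.32 per year
Earthquake insurance = $588.84 per year
Combined annual = $400.32 + $1,957.80 + $7,255.32 + $588.84 = $10,202.28
Base monthly escrow = $10,202.28 / 12 = $850.19
Shortage spread = $257.40 / 12 = $21.45/mo
New monthly escrow = $850.19 + $21.45 = $871.64

$871.64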